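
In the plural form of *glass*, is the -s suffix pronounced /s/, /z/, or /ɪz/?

/ɪz/

The stem *glass* ends in a sibilant (/s, z, ʃ, ʒ, tʃ, dʒ/).
The plural suffix surfaces as /ɪz/ after sibilants, /s/ after other voiceless consonants, and /z/ after other voiced sounds.
So the plural -s on *glass* is pronounced /ɪz/.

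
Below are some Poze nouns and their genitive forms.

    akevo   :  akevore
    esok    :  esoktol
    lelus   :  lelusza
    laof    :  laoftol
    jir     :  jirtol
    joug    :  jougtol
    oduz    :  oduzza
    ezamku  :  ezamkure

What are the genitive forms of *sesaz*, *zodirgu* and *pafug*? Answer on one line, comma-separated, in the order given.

sesazza, zodirgure, pafugtol

The suffix is conditioned by the final sound: -za when the stem ends in a sibilant (*lelus*, *oduz*); -tol when the stem ends in a non-sibilant consonant (*esok*, *laof*, *jir*, *joug*); -re when the stem ends in a vowel (*akevo*, *ezamku*).
Since the final sound of *sesaz* is /z/ (a sibilant), it takes -za, giving *sesazza*.
*zodirgu* — final sound /u/ (a vowel) → -re → *zodirgure*.
Since the final sound of *pafug* is /g/ (a non-sibilant consonant), it takes -tol, giving *pafugtol*.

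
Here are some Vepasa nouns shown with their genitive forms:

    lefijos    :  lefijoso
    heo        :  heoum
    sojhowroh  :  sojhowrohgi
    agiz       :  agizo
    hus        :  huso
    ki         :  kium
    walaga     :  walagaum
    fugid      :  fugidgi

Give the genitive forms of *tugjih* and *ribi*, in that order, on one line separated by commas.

The alternation tracks the final sound of the stem — -o when the stem ends in a sibilant (*lefijos*, *agiz*, *hus*); -gi when the stem ends in a non-sibilant consonant (*sojhowroh*, *fugid*); -um when the stem ends in a vowel (*heo*, *ki*, *walaga*).
The final sound of *tugjih* is /h/, which is a non-sibilant consonant, so the suffix is -gi, giving *tugjihgi*.
The final sound of *ribi* is /i/, which is a vowel, so the suffix is -um, giving *ribium*.

tugjihgi, ribium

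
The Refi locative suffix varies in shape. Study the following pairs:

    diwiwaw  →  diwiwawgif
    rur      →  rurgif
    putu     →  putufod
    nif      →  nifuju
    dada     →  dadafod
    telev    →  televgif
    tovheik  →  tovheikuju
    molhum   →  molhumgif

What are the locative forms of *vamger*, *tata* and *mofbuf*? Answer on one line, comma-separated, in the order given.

vamgergif, tatafod, mofbufuju

Looking at the final sound of each stem: -uju when the stem ends in a voiceless consonant (*nif*, *tovheik*); -gif when the stem ends in a voiced consonant (*diwiwaw*, *rur*, *telev*, *molhum*); -fod when the stem ends in a vowel (*putu*, *dada*).
Since the final sound of *vamger* is /r/ (a voiced consonant), it takes -gif, giving *vamgergif*.
The final sound of *tata* is /a/, which is a vowel, so the suffix is -fod, giving *tatafod*.
*mofbuf* — final sound /f/ (a voiceless consonant) → -uju → *mofbufuju*.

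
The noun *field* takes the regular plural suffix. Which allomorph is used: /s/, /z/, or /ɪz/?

The stem *field* ends in a voiced non-sibilant sound.
The plural suffix surfaces as /ɪz/ after sibilants, /s/ after other voiceless consonants, and /z/ after other voiced sounds.
So the plural -s on *field* is pronounced /z/.

/z/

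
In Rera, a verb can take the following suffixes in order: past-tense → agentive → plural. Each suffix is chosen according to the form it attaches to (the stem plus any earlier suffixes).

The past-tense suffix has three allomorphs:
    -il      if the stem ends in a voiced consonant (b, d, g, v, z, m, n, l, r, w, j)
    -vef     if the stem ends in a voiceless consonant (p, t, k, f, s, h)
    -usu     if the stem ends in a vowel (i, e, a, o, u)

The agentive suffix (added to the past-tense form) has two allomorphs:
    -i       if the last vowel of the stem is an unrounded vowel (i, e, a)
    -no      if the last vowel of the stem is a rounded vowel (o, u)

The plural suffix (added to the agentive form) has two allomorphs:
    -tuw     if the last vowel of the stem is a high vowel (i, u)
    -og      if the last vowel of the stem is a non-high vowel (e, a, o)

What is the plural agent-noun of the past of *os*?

*os* — final sound /s/ (a voiceless consonant) → -vef → *osvef*.
The last vowel of the past-tense form *osvef* is /e/, which is an unrounded vowel, so the agentive suffix is -i, giving *osvefi*.
Since the last vowel of the agentive form *osvefi* is /i/ (a high vowel), it takes -tuw, giving *osvefituw*.

osvefituw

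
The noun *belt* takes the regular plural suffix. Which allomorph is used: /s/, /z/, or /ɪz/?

The stem *belt* ends in a voiceless non-sibilant consonant.
The plural suffix surfaces as /ɪz/ after sibilants, /s/ after other voiceless consonants, and /z/ after other voiced sounds.
So the plural -s on *belt* is pronounced /s/.

/s/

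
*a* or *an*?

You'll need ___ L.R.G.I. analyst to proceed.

an

The indefinite article is chosen by the initial *sound* of the following word, not its spelling.
The initialism *L.R.G.I.* is read letter by letter; the first letter, L, is pronounced /ɛl/, which begins with a vowel sound.
So the article is *an*: You'll need an L.R.G.I. analyst to proceed.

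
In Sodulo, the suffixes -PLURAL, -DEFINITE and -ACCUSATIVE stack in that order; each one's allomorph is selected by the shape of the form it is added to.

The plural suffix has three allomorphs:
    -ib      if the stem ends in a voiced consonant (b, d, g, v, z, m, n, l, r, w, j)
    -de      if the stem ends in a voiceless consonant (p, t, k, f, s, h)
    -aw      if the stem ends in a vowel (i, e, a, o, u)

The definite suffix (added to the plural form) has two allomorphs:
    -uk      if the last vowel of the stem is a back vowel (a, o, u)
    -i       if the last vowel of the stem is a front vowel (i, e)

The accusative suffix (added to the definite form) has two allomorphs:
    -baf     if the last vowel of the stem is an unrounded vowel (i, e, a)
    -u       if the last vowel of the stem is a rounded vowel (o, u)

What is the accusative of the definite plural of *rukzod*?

The final sound of *rukzod* is /d/, which is a voiced consonant, so the plural suffix is -ib, giving *rukzodib*.
The plural form *rukzodib*: last vowel = /i/, a front vowel → -i → *rukzodibi*.
The definite form *rukzodibi*: last vowel = /i/, an unrounded vowel → -baf → *rukzodibibaf*.

rukzodibibaf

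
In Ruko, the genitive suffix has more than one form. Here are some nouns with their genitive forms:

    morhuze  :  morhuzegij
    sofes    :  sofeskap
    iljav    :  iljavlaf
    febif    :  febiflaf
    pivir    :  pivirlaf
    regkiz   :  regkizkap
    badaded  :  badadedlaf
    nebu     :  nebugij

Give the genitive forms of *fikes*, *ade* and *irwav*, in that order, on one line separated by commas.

fikeskap, adegij, irwavlaf

The alternation tracks the final sound of the stem — -kap when the stem ends in a sibilant (*sofes*, *regkiz*); -laf when the stem ends in a non-sibilant consonant (*iljav*, *febif*, *pivir*, *badaded*); -gij when the stem ends in a vowel (*morhuze*, *nebu*).
Since the final sound of *fikes* is /s/ (a sibilant), it takes -kap, giving *fikeskap*.
*ade*: final sound = /e/, a vowel → -gij → *adegij*.
The final sound of *irwav* is /v/, which is a non-sibilant consonant, so the suffix is -laf, giving *irwavlaf*.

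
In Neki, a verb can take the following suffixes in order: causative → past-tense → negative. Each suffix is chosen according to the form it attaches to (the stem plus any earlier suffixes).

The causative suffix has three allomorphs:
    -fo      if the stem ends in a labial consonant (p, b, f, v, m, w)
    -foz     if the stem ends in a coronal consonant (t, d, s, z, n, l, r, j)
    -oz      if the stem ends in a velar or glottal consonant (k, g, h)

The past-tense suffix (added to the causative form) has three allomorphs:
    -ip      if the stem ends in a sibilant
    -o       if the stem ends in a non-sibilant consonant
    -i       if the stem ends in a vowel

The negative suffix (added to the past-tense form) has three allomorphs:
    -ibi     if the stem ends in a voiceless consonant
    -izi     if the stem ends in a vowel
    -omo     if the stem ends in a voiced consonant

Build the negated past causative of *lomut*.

lomutfozipibi

Since the final consonant of *lomut* is /t/ (coronal), it takes -foz, giving *lomutfoz*.
The final sound of the causative form *lomutfoz* is /z/, which is a sibilant, so the past-tense suffix is -ip, giving *lomutfozip*.
The past-tense form *lomutfozip*: final sound = /p/, a voiceless consonant → -ibi → *lomutfozipibi*.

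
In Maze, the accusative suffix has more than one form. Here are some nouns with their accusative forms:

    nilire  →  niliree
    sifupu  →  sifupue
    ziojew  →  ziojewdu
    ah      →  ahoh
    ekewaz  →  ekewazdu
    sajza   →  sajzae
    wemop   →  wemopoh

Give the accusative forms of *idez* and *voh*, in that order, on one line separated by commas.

The pattern is voicing of the final sound: -oh when the stem ends in a voiceless consonant (*ah*, *wemop*); -du when the stem ends in a voiced consonant (*ziojew*, *ekewaz*); -e when the stem ends in a vowel (*nilire*, *sifupu*, *sajza*).
*idez* — final sound /z/ (a voiced consonant) → -du → *idezdu*.
The final sound of *voh* is /h/, which is a voiceless consonant, so the suffix is -oh, giving *vohoh*.

idezdu, vohoh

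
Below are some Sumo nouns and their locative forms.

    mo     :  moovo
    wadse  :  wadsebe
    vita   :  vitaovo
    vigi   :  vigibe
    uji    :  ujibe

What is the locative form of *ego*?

The suffix is conditioned by the last vowel: -be when the last vowel of the stem is a front vowel (*wadse*, *vigi*, *uji*); -ovo when the last vowel of the stem is a back vowel (*mo*, *vita*).
*ego* — last vowel /o/ (a back vowel) → -ovo → *egoovo*.

egoovo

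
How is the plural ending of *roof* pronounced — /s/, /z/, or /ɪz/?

/s/

The stem *roof* ends in a voiceless non-sibilant consonant.
The plural suffix surfaces as /ɪz/ after sibilants, /s/ after other voiceless consonants, and /z/ after other voiced sounds.
So the plural -s on *roof* is pronounced /s/.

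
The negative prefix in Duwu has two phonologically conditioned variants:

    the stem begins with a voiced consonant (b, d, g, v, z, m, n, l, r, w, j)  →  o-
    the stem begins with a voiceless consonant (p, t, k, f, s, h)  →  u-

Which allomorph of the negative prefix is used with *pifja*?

u-

*pifja* — first consonant /p/ (voiceless) → u-.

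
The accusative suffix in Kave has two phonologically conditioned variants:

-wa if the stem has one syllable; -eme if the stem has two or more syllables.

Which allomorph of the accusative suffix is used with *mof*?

-wa

With one syllable, *mof* takes -wa.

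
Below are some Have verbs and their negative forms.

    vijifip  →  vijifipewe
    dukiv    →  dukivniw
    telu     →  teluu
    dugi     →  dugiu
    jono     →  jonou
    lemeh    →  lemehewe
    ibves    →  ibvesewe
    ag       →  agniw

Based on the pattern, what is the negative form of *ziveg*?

The suffix is conditioned by the final sound: -ewe when the stem ends in a voiceless consonant (*vijifip*, *lemeh*, *ibves*); -niw when the stem ends in a voiced consonant (*dukiv*, *ag*); -u when the stem ends in a vowel (*telu*, *dugi*, *jono*).
*ziveg*: final sound = /g/, a voiced consonant → -niw → *zivegniw*.

zivegniw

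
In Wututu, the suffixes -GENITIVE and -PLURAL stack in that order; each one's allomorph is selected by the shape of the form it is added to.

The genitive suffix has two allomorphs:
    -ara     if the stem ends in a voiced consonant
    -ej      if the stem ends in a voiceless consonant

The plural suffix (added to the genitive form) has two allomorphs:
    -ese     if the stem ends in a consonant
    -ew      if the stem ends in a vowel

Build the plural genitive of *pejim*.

pejimaraew

The final consonant of *pejim* is /m/, which is voiced, so the genitive suffix is -ara, giving *pejimara*.
The genitive form *pejimara*: final sound = /a/, a vowel → -ew → *pejimaraew*.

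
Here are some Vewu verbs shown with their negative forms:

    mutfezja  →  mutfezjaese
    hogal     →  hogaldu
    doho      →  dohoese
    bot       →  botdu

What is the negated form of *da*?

daese

Looking at the final sound of each stem: -du when the stem ends in a consonant (*hogal*, *bot*); -ese when the stem ends in a vowel (*mutfezja*, *doho*).
*da* — final sound /a/ (a vowel) → -ese → *daese*.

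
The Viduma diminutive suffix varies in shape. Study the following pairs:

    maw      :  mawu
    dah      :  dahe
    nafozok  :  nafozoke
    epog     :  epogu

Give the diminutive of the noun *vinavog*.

vinavogu

Looking at the final consonant of each stem: -e when the stem ends in a voiceless consonant (*dah*, *nafozok*); -u when the stem ends in a voiced consonant (*maw*, *epog*).
*vinavog*: final consonant = /g/, voiced → -u → *vinavogu*.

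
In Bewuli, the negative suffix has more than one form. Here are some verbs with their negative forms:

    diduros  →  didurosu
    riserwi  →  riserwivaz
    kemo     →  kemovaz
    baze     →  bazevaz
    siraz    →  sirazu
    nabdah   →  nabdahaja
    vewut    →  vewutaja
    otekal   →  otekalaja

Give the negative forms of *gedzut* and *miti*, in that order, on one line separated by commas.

Looking at the final sound of each stem: -u when the stem ends in a sibilant (*diduros*, *siraz*); -aja when the stem ends in a non-sibilant consonant (*nabdah*, *vewut*, *otekal*); -vaz when the stem ends in a vowel (*riserwi*, *kemo*, *baze*).
The final sound of *gedzut* is /t/, which is a non-sibilant consonant, so the suffix is -aja, giving *gedzutaja*.
*miti* — final sound /i/ (a vowel) → -vaz → *mitivaz*.

gedzutaja, mitivaz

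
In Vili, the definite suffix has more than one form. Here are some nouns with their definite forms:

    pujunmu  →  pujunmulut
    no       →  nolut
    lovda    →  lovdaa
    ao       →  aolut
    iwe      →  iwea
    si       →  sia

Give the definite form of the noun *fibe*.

The pattern is rounding harmony: -lut when the last vowel of the stem is a rounded vowel (*pujunmu*, *no*, *ao*); -a when the last vowel of the stem is an unrounded vowel (*lovda*, *iwe*, *si*).
*fibe* — last vowel /e/ (an unrounded vowel) → -a → *fibea*.

fibea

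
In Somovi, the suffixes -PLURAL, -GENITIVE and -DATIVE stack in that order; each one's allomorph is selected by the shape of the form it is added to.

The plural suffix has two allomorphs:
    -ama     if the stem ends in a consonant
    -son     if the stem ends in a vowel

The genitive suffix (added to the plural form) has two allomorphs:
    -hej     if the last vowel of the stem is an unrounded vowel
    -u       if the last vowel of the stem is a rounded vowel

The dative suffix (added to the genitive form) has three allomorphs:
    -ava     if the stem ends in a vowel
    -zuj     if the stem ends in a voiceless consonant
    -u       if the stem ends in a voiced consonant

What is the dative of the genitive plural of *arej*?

arejamaheju

*arej*: final sound = /j/, a consonant → -ama → *arejama*.
The plural form *arejama* — last vowel /a/ (an unrounded vowel) → -hej → *arejamahej*.
Since the final sound of the genitive form *arejamahej* is /j/ (a voiced consonant), it takes -u, giving *arejamaheju*.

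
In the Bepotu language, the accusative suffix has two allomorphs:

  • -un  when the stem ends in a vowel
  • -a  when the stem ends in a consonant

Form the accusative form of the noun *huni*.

huniun

*huni* — final sound /i/ (a vowel) → -un → *huniun*.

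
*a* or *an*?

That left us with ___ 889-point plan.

an

The indefinite article is chosen by the initial *sound* of the following word, not its spelling.
The number *889* is spoken "eight hundred …", beginning with /eɪt/ — a vowel sound.
So the article is *an*: That left us with an 889-point plan.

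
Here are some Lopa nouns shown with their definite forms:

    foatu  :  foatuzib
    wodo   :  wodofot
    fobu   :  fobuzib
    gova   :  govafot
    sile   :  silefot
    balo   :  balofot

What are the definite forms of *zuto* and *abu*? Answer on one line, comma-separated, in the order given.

zutofot, abuzib

The pattern is height harmony: -zib when the last vowel of the stem is a high vowel (*foatu*, *fobu*); -fot when the last vowel of the stem is a non-high vowel (*wodo*, *gova*, *sile*, *balo*).
Since the last vowel of *zuto* is /o/ (a non-high vowel), it takes -fot, giving *zutofot*.
The last vowel of *abu* is /u/, which is a high vowel, so the suffix is -zib, giving *abuzib*.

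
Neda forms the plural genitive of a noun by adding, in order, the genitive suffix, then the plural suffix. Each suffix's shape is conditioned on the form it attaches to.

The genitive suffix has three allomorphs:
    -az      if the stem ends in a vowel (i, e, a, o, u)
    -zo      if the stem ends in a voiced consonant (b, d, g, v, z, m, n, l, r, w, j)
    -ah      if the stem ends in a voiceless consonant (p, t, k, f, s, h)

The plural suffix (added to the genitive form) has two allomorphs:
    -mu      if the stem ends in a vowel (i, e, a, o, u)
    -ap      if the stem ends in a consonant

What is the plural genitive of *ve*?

Since the final sound of *ve* is /e/ (a vowel), it takes -az, giving *veaz*.
Since the final sound of the genitive form *veaz* is /z/ (a consonant), it takes -ap, giving *veazap*.

veazap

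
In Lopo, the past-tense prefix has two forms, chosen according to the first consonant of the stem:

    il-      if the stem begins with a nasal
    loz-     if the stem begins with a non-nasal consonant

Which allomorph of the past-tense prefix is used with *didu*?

Since the first consonant of *didu* is /d/ (non-nasal), it takes loz-.

loz-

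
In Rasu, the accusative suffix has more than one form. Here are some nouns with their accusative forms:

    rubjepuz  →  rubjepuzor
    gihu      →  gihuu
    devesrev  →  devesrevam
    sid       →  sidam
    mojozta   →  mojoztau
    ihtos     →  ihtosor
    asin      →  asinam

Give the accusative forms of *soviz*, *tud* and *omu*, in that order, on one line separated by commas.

The pattern is sibilance of the final sound: -or when the stem ends in a sibilant (*rubjepuz*, *ihtos*); -am when the stem ends in a non-sibilant consonant (*devesrev*, *sid*, *asin*); -u when the stem ends in a vowel (*gihu*, *mojozta*).
*soviz* — final sound /z/ (a sibilant) → -or → *sovizor*.
Since the final sound of *tud* is /d/ (a non-sibilant consonant), it takes -am, giving *tudam*.
The final sound of *omu* is /u/, which is a vowel, so the suffix is -u, giving *omuu*.

sovizor, tudam, omuu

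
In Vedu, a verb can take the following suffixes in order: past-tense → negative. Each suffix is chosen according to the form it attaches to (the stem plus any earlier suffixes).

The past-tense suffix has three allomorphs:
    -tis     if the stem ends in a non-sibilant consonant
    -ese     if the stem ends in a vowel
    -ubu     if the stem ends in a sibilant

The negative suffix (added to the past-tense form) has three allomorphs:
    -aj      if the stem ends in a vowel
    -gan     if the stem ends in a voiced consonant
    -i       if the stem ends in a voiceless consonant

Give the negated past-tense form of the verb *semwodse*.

The final sound of *semwodse* is /e/, which is a vowel, so the past-tense suffix is -ese, giving *semwodseese*.
The past-tense form *semwodseese*: final sound = /e/, a vowel → -aj → *semwodseeseaj*.

semwodseeseaj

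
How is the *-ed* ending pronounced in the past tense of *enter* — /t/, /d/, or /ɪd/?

/d/

The stem *enter* ends in a voiced sound other than /d/.
The -ed suffix is realized as /ɪd/ after /t, d/; as /t/ after other voiceless consonants; and as /d/ after other voiced sounds.
So -ed on *enter* is pronounced /d/.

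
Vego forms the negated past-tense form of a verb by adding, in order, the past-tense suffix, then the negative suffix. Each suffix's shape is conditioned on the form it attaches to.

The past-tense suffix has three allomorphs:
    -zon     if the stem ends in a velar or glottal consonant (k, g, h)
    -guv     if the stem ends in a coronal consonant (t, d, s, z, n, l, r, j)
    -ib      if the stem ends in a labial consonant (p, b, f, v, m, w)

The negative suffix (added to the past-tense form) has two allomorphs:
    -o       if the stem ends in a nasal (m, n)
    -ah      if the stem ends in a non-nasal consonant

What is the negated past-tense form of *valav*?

*valav* — final consonant /v/ (labial) → -ib → *valavib*.
The past-tense form *valavib*: final consonant = /b/, non-nasal → -ah → *valavibah*.

valavibah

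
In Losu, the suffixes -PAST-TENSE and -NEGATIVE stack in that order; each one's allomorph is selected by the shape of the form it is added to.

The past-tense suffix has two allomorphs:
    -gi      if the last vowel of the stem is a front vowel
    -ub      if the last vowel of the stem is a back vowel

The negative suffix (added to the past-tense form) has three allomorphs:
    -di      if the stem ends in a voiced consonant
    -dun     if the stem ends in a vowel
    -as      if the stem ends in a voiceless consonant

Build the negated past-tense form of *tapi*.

tapigidun

The last vowel of *tapi* is /i/, which is a front vowel, so the past-tense suffix is -gi, giving *tapigi*.
The past-tense form *tapigi*: final sound = /i/, a vowel → -dun → *tapigidun*.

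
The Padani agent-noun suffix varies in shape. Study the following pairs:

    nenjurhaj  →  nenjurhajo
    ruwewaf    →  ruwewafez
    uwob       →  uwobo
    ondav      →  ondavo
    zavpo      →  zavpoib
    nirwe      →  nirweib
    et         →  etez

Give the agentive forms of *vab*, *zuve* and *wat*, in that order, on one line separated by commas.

Looking at the final sound of each stem: -ez when the stem ends in a voiceless consonant (*ruwewaf*, *et*); -o when the stem ends in a voiced consonant (*nenjurhaj*, *uwob*, *ondav*); -ib when the stem ends in a vowel (*zavpo*, *nirwe*).
Since the final sound of *vab* is /b/ (a voiced consonant), it takes -o, giving *vabo*.
The final sound of *zuve* is /e/, which is a vowel, so the suffix is -ib, giving *zuveib*.
*wat*: final sound = /t/, a voiceless consonant → -ez → *watez*.

vabo, zuveib, watez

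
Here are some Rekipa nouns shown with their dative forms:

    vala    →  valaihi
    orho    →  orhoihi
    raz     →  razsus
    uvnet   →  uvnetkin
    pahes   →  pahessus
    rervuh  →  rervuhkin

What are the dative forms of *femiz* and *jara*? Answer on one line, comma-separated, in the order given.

femizsus, jaraihi

The pattern is sibilance of the final sound: -sus when the stem ends in a sibilant (*raz*, *pahes*); -kin when the stem ends in a non-sibilant consonant (*uvnet*, *rervuh*); -ihi when the stem ends in a vowel (*vala*, *orho*).
*femiz* — final sound /z/ (a sibilant) → -sus → *femizsus*.
*jara* — final sound /a/ (a vowel) → -ihi → *jaraihi*.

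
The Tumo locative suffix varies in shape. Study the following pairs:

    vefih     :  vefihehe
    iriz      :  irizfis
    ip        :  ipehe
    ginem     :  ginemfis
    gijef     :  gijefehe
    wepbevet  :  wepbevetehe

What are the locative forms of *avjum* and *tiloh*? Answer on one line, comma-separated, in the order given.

avjumfis, tilohehe

The alternation tracks the final consonant of the stem — -ehe when the stem ends in a voiceless consonant (*vefih*, *ip*, *gijef*, *wepbevet*); -fis when the stem ends in a voiced consonant (*iriz*, *ginem*).
The final consonant of *avjum* is /m/, which is voiced, so the suffix is -fis, giving *avjumfis*.
The final consonant of *tiloh* is /h/, which is voiceless, so the suffix is -ehe, giving *tilohehe*.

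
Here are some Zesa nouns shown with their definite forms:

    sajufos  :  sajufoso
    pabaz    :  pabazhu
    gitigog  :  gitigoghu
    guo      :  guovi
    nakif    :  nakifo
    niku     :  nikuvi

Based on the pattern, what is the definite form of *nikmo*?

nikmovi

Looking at the final sound of each stem: -o when the stem ends in a voiceless consonant (*sajufos*, *nakif*); -hu when the stem ends in a voiced consonant (*pabaz*, *gitigog*); -vi when the stem ends in a vowel (*guo*, *niku*).
*nikmo* — final sound /o/ (a vowel) → -vi → *nikmovi*.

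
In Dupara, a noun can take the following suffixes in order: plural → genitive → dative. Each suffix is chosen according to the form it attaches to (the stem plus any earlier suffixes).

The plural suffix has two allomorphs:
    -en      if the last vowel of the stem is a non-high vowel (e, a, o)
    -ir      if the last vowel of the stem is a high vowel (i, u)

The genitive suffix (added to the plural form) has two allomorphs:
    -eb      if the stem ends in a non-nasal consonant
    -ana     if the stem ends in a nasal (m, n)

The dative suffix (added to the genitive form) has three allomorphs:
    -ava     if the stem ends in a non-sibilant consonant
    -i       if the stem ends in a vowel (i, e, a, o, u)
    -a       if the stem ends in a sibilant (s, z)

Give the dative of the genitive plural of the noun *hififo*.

The last vowel of *hififo* is /o/, which is a non-high vowel, so the plural suffix is -en, giving *hififoen*.
The plural form *hififoen*: final consonant = /n/, a nasal → -ana → *hififoenana*.
Since the final sound of the genitive form *hififoenana* is /a/ (a vowel), it takes -i, giving *hififoenanai*.

hififoenanai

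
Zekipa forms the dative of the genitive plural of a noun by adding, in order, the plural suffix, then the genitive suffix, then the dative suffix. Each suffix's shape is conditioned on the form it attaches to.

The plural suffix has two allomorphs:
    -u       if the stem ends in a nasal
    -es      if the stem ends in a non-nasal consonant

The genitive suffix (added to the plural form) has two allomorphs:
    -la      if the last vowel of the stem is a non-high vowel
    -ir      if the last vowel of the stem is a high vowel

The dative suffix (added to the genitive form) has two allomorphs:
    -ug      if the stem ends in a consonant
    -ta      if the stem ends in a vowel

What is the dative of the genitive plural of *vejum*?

*vejum*: final consonant = /m/, a nasal → -u → *vejumu*.
The last vowel of the plural form *vejumu* is /u/, which is a high vowel, so the genitive suffix is -ir, giving *vejumuir*.
The final sound of the genitive form *vejumuir* is /r/, which is a consonant, so the dative suffix is -ug, giving *vejumuirug*.

vejumuirug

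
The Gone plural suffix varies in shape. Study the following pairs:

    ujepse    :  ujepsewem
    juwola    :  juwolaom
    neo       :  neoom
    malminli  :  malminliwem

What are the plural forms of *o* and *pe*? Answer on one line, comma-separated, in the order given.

oom, pewem

The alternation tracks the last vowel of the stem — -wem when the last vowel of the stem is a front vowel (*ujepse*, *malminli*); -om when the last vowel of the stem is a back vowel (*juwola*, *neo*).
*o*: last vowel = /o/, a back vowel → -om → *oom*.
*pe* — last vowel /e/ (a front vowel) → -wem → *pewem*.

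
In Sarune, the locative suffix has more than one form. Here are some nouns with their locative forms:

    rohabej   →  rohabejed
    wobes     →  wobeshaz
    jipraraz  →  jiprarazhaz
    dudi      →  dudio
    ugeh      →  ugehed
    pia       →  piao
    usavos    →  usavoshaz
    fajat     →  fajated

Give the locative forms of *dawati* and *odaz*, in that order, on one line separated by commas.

The alternation tracks the final sound of the stem — -haz when the stem ends in a sibilant (*wobes*, *jipraraz*, *usavos*); -ed when the stem ends in a non-sibilant consonant (*rohabej*, *ugeh*, *fajat*); -o when the stem ends in a vowel (*dudi*, *pia*).
Since the final sound of *dawati* is /i/ (a vowel), it takes -o, giving *dawatio*.
Since the final sound of *odaz* is /z/ (a sibilant), it takes -haz, giving *odazhaz*.

dawatio, odazhaz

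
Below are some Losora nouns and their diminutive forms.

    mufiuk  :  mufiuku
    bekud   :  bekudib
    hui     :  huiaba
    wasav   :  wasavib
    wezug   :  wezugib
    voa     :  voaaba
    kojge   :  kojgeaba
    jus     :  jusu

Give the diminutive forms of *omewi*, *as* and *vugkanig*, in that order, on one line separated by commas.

omewiaba, asu, vugkanigib

The alternation tracks the final sound of the stem — -u when the stem ends in a voiceless consonant (*mufiuk*, *jus*); -ib when the stem ends in a voiced consonant (*bekud*, *wasav*, *wezug*); -aba when the stem ends in a vowel (*hui*, *voa*, *kojge*).
*omewi* — final sound /i/ (a vowel) → -aba → *omewiaba*.
*as* — final sound /s/ (a voiceless consonant) → -u → *asu*.
Since the final sound of *vugkanig* is /g/ (a voiced consonant), it takes -ib, giving *vugkanigib*.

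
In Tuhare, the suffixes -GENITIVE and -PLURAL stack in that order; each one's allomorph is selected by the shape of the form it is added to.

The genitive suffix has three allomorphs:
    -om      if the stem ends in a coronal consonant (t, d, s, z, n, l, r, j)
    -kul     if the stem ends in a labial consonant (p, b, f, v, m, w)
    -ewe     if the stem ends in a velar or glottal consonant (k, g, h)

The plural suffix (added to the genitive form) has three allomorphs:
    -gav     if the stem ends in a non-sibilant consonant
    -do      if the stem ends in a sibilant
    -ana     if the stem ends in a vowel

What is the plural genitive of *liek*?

The final consonant of *liek* is /k/, which is velar/glottal, so the genitive suffix is -ewe, giving *liekewe*.
The final sound of the genitive form *liekewe* is /e/, which is a vowel, so the plural suffix is -ana, giving *liekeweana*.

liekeweana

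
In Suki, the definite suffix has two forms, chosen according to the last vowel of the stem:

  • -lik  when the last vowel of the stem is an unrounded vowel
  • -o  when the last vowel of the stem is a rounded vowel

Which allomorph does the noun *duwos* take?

-o

The last vowel of *duwos* is /o/, which is a rounded vowel, so the suffix is -o.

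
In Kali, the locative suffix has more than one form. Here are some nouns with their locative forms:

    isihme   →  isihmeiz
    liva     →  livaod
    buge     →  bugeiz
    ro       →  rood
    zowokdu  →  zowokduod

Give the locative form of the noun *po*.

The alternation tracks the last vowel of the stem — -iz when the last vowel of the stem is a front vowel (*isihme*, *buge*); -od when the last vowel of the stem is a back vowel (*liva*, *ro*, *zowokdu*).
*po*: last vowel = /o/, a back vowel → -od → *pood*.

pood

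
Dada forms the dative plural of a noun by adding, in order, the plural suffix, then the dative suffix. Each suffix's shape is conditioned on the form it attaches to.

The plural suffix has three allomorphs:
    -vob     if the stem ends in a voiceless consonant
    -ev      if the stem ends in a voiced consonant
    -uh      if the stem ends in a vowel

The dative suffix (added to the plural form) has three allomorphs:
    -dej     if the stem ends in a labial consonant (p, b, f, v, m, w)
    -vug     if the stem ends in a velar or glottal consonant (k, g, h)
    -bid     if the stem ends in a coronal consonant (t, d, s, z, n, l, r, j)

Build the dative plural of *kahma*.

kahmauhvug

*kahma* — final sound /a/ (a vowel) → -uh → *kahmauh*.
The plural form *kahmauh*: final consonant = /h/, velar/glottal → -vug → *kahmauhvug*.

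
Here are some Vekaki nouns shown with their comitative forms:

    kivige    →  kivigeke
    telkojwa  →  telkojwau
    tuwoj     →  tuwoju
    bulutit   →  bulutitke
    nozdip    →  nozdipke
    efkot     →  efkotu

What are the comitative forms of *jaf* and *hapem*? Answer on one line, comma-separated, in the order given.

The pattern is front/back vowel harmony: -ke when the last vowel of the stem is a front vowel (*kivige*, *bulutit*, *nozdip*); -u when the last vowel of the stem is a back vowel (*telkojwa*, *tuwoj*, *efkot*).
*jaf* — last vowel /a/ (a back vowel) → -u → *jafu*.
The last vowel of *hapem* is /e/, which is a front vowel, so the suffix is -ke, giving *hapemke*.

jafu, hapemke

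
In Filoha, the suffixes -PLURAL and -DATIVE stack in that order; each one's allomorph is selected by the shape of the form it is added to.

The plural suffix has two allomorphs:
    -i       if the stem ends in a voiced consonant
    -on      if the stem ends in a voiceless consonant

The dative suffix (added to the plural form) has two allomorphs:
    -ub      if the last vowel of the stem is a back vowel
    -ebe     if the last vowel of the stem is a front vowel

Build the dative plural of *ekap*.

ekaponub

The final consonant of *ekap* is /p/, which is voiceless, so the plural suffix is -on, giving *ekapon*.
The plural form *ekapon*: last vowel = /o/, a back vowel → -ub → *ekaponub*.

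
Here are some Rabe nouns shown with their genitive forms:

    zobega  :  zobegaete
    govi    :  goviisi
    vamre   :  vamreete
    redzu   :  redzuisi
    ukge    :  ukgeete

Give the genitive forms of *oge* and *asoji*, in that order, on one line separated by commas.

ogeete, asojiisi

The alternation tracks the last vowel of the stem — -isi when the last vowel of the stem is a high vowel (*govi*, *redzu*); -ete when the last vowel of the stem is a non-high vowel (*zobega*, *vamre*, *ukge*).
Since the last vowel of *oge* is /e/ (a non-high vowel), it takes -ete, giving *ogeete*.
Since the last vowel of *asoji* is /i/ (a high vowel), it takes -isi, giving *asojiisi*.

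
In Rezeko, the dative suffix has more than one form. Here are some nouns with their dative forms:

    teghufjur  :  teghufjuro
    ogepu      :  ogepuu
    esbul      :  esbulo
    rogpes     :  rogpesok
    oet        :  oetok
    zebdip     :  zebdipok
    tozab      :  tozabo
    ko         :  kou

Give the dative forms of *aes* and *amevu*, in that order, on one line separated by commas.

aesok, amevuu

The suffix is conditioned by the final sound: -ok when the stem ends in a voiceless consonant (*rogpes*, *oet*, *zebdip*); -o when the stem ends in a voiced consonant (*teghufjur*, *esbul*, *tozab*); -u when the stem ends in a vowel (*ogepu*, *ko*).
The final sound of *aes* is /s/, which is a voiceless consonant, so the suffix is -ok, giving *aesok*.
The final sound of *amevu* is /u/, which is a vowel, so the suffix is -u, giving *amevuu*.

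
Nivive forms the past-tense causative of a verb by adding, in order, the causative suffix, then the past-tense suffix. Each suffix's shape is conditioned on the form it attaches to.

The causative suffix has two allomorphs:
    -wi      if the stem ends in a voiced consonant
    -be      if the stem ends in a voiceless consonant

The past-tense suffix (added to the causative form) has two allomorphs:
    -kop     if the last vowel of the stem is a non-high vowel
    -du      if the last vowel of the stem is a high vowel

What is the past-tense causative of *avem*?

avemwidu

*avem* — final consonant /m/ (voiced) → -wi → *avemwi*.
Since the last vowel of the causative form *avemwi* is /i/ (a high vowel), it takes -du, giving *avemwidu*.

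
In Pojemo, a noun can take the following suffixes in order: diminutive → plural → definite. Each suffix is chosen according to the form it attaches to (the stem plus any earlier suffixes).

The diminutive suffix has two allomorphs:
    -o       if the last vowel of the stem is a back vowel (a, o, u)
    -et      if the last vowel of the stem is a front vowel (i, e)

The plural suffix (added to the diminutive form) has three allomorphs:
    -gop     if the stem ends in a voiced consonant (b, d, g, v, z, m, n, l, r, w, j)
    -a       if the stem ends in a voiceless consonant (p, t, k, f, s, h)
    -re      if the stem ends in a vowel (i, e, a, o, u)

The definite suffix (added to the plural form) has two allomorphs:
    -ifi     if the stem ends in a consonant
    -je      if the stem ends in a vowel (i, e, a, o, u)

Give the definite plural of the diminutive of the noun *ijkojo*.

ijkojooreje

*ijkojo* — last vowel /o/ (a back vowel) → -o → *ijkojoo*.
The final sound of the diminutive form *ijkojoo* is /o/, which is a vowel, so the plural suffix is -re, giving *ijkojoore*.
The plural form *ijkojoore*: final sound = /e/, a vowel → -je → *ijkojooreje*.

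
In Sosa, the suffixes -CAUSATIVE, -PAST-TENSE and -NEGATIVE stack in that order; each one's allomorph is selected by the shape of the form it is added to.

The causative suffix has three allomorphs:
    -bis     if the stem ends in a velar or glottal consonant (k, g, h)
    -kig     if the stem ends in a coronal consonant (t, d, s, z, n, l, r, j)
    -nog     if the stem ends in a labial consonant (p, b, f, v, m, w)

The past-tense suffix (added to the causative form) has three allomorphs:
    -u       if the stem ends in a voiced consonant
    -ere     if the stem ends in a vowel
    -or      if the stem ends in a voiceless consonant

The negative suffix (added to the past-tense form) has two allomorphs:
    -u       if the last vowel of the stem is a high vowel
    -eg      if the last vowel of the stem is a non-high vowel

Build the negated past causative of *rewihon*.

rewihonkiguu

The final consonant of *rewihon* is /n/, which is coronal, so the causative suffix is -kig, giving *rewihonkig*.
Since the final sound of the causative form *rewihonkig* is /g/ (a voiced consonant), it takes -u, giving *rewihonkigu*.
The past-tense form *rewihonkigu*: last vowel = /u/, a high vowel → -u → *rewihonkiguu*.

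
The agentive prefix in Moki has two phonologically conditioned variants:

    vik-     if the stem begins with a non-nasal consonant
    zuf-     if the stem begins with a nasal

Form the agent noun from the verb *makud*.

*makud* — first consonant /m/ (a nasal) → zuf- → *zufmakud*.

zufmakud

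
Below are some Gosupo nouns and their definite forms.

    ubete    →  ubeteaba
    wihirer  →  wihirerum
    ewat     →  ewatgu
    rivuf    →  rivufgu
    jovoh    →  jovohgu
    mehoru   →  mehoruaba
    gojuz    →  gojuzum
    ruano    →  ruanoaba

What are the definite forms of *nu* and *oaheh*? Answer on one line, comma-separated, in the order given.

nuaba, oahehgu

The pattern is voicing of the final sound: -gu when the stem ends in a voiceless consonant (*ewat*, *rivuf*, *jovoh*); -um when the stem ends in a voiced consonant (*wihirer*, *gojuz*); -aba when the stem ends in a vowel (*ubete*, *mehoru*, *ruano*).
Since the final sound of *nu* is /u/ (a vowel), it takes -aba, giving *nuaba*.
*oaheh* — final sound /h/ (a voiceless consonant) → -gu → *oahehgu*.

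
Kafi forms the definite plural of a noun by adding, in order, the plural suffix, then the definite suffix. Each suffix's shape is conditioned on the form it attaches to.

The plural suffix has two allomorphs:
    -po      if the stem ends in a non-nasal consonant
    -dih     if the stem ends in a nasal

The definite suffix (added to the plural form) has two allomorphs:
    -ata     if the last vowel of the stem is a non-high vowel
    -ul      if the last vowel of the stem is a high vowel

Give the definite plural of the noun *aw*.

*aw*: final consonant = /w/, non-nasal → -po → *awpo*.
The plural form *awpo*: last vowel = /o/, a non-high vowel → -ata → *awpoata*.

awpoata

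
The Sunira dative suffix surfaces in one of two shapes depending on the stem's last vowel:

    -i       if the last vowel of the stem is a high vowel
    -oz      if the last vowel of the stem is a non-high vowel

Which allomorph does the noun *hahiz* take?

The last vowel of *hahiz* is /i/, which is a high vowel, so the suffix is -i.

-i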